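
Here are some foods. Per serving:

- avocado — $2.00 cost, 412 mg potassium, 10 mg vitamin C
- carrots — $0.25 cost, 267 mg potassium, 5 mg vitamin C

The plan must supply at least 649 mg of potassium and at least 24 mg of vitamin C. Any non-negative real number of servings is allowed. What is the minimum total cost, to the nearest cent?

$1.20

An LP optimum is at a vertex; with two nutrient constraints at most two foods are used. Check each candidate.
avocado only: max(649/412, 24/10) = 2.4 servings → $4.80.
carrots only: max(649/267, 24/5) = 4.8 servings → $1.20.
avocado + carrots with both targets exact would need a negative amount; discard.
So the least-cost plan costs $1.20.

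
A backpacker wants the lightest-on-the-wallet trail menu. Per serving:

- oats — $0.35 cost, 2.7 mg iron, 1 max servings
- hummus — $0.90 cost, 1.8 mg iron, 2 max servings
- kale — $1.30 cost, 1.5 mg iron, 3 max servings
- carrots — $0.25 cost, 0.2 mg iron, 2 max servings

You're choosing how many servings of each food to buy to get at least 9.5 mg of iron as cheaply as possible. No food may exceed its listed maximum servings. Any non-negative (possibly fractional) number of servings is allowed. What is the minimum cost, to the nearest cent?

Cost per mg of iron: oats $0.1296, hummus $0.5000, kale $0.8667, carrots $1.2500.
Take 1 serving of oats: +2.7 mg iron for $0.35 (total $0.35, still need 6.8 mg).
Take 2 servings of hummus: +3.6 mg iron for $1.80 (total $2.15, still need 3.2 mg).
Take 2.133 servings of kale: +3.2 mg iron for $2.77 (total $4.92, still need 0.0 mg).
Filling from the cheapest source first is optimal under one linear minimum: $4.92.

$4.92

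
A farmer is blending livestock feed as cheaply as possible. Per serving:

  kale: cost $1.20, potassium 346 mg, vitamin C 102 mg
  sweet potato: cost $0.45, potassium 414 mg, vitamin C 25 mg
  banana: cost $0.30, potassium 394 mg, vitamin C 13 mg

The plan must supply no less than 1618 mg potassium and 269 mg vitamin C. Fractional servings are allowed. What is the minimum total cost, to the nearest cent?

Compare the cost at each extreme point of the feasible region.
kale only: max(1618/346, 269/102) = 4.676 servings → $5.61.
sweet potato only: max(1618/414, 269/25) = 10.76 servings → $4.84.
banana only: max(1618/394, 269/13) = 20.69 servings → $6.21.
kale + sweet potato with both tight: 2.112 servings and 2.143 servings → $3.50.
kale + banana with both tight: 2.38 servings and 2.016 servings → $3.46.
sweet potato + banana: the both-tight solution has a negative serving — not a feasible corner.
The minimum over all feasible corners is $3.46.

$3.46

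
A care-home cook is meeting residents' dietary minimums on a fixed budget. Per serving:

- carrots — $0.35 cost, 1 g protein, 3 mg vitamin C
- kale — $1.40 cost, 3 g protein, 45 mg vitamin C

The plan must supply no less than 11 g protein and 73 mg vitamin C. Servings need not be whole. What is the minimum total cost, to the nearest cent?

A basic optimal solution has at most two foods positive. Try each food alone and each pair with both targets met exactly.
carrots only: max(11/1, 73/3) = 24.33 servings → $8.52.
kale only: max(11/3, 73/45) = 3.667 servings → $5.13.
carrots + kale with both tight: 7.667 servings and 1.111 servings → $4.24.
Cheapest feasible corner: $4.24.

$4.24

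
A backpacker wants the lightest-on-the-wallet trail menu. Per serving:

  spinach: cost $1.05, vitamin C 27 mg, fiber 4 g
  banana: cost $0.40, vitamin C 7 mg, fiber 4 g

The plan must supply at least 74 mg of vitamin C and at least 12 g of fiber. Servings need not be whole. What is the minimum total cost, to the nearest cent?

Compare the cost at each extreme point of the feasible region.
spinach only: max(74/27, 12/4) = 3 servings → $3.15.
banana only: max(74/7, 12/4) = 10.57 servings → $4.23.
spinach + banana with both tight: 2.65 servings and 0.35 servings → $2.92.
So the least-cost plan costs $2.92.

$2.92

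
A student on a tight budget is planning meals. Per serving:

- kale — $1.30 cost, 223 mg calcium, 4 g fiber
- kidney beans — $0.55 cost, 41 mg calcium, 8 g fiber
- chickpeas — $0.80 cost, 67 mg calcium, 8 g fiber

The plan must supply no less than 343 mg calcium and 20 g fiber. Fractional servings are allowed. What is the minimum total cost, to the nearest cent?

Check every corner: each single food scaled to meet both minima, and each pair solved so both constraints bind.
kale only: max(343/223, 20/4) = 5 servings → $6.50.
kidney beans only: max(343/41, 20/8) = 8.366 servings → $4.60.
chickpeas only: max(343/67, 20/8) = 5.119 servings → $4.10.
kale + kidney beans with both tight: 1.188 servings and 1.906 servings → $2.59.
kale + chickpeas with both tight: 0.9261 servings and 2.037 servings → $2.83.
kidney beans + chickpeas with both targets exact would need a negative amount; discard.
Cheapest feasible corner: $2.59.

$2.59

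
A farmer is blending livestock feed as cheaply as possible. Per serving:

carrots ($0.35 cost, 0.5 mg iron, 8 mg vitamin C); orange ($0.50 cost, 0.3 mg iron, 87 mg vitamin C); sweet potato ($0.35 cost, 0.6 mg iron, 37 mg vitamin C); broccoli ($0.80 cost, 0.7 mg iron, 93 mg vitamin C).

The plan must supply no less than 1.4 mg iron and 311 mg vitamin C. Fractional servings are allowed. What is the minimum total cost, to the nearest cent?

A basic optimal solution has at most two foods positive. Try each food alone and each pair with both targets met exactly.
carrots only: max(1.4/0.5, 311/8) = 38.88 servings → $13.61.
orange only: max(1.4/0.3, 311/87) = 4.667 servings → $2.33.
sweet potato only: max(1.4/0.6, 311/37) = 8.405 servings → $2.94.
broccoli only: max(1.4/0.7, 311/93) = 3.344 servings → $2.68.
carrots + orange with both tight: 0.6934 servings and 3.511 servings → $2.00.
carrots + sweet potato: the both-tight solution has a negative serving — not a feasible corner.
carrots + broccoli with both targets exact would need a negative amount; discard.
orange + sweet potato with both tight: 3.28 servings and 0.6934 servings → $1.88.
orange + broccoli with both tight: 2.652 servings and 0.8636 servings → $2.02.
sweet potato + broccoli: the both-tight solution has a negative serving — not a feasible corner.
So the least-cost plan costs $1.88.

$1.88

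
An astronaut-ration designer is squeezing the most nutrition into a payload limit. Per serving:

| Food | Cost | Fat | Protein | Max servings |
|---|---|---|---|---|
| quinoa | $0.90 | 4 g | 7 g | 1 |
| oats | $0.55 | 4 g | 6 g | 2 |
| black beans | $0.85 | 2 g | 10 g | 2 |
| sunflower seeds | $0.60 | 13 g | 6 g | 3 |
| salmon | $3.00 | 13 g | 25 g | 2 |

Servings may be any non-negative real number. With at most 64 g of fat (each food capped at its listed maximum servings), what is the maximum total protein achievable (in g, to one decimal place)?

Protein per g fat: black beans 5, salmon 1.923, quinoa 1.75, oats 1.5, sunflower seeds 0.4615.
Take 2 servings of black beans: uses 4 g fat, +20.0 g protein (running total 20.0 g).
Take 2 servings of salmon: uses 26 g fat, +50.0 g protein (running total 70.0 g).
Take 1 serving of quinoa: uses 4 g fat, +7.0 g protein (running total 77.0 g).
Take 2 servings of oats: uses 8 g fat, +12.0 g protein (running total 89.0 g).
Take 1.692 servings of sunflower seeds: uses 22 g fat, +10.2 g protein (running total 99.2 g).
Filling greedily by protein-per-g fat is optimal for one linear limit, giving 99.2 g.

99.2 g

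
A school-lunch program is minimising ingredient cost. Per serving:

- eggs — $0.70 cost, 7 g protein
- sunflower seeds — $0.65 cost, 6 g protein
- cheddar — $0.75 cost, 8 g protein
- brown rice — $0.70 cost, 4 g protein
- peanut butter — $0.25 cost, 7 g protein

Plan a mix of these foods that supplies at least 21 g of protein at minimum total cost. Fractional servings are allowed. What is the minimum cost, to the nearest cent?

$0.75

Cost per g of protein: peanut butter $0.0357, cheddar $0.0938, eggs $0.1000, sunflower seeds $0.1083, brown rice $0.1750.
With no serving limits, use only peanut butter: 21 g / 7 g = 3 servings × $0.25 = $0.75.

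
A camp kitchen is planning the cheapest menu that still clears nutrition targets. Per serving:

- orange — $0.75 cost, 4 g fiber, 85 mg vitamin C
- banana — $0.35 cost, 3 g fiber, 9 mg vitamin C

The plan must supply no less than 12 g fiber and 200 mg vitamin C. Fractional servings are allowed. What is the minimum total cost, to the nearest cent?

$2.04

The cheapest plan sits at a corner of the feasible region — with two constraints it uses at most two foods.
orange only: max(12/4, 200/85) = 3 servings → $2.25.
banana only: max(12/3, 200/9) = 22.22 servings → $7.78.
orange + banana with both tight: 2.247 servings and 1.005 servings → $2.04.
The minimum over all feasible corners is $2.04.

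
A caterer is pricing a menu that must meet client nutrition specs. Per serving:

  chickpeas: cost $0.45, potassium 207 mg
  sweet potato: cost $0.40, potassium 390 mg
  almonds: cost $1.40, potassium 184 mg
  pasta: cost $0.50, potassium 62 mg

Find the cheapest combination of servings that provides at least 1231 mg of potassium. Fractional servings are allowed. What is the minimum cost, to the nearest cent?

Cost per mg of potassium: sweet potato $0.0010, chickpeas $0.0022, almonds $0.0076, pasta $0.0081.
With no serving limits, use only sweet potato: 1231 mg / 390 mg = 3.156 servings × $0.40 = $1.26.

$1.26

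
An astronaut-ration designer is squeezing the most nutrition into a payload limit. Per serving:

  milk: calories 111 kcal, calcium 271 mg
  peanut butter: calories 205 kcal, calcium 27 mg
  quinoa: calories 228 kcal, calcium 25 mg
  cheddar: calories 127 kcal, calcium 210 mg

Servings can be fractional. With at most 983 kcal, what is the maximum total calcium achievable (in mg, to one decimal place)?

Calcium per kcal: milk 2.441, cheddar 1.654, peanut butter 0.1317, quinoa 0.1096.
With no serving limits, spend the whole calories allowance on milk: 983 kcal / 111 kcal × 271 mg = 2399.9 mg.

2399.9 mg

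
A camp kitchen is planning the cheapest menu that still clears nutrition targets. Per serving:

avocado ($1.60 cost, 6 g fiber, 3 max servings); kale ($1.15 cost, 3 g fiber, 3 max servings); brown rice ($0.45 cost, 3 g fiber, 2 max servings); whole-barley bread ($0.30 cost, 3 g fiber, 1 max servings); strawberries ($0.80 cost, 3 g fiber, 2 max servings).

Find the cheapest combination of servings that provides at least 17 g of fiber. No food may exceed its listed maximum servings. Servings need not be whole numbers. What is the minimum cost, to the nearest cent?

$3.33

Cost per g of fiber: whole-barley bread $0.1000, brown rice $0.1500, avocado $0.2667, strawberries $0.2667, kale $0.3833.
Take 1 serving of whole-barley bread: +3.0 g fiber for $0.30 (total $0.30, still need 14.0 g).
Take 2 servings of brown rice: +6.0 g fiber for $0.90 (total $1.20, still need 8.0 g).
Take 1.333 servings of avocado: +8.0 g fiber for $2.13 (total $3.33, still need 0.0 g).
Filling from the cheapest source first is optimal under one linear minimum: $3.33.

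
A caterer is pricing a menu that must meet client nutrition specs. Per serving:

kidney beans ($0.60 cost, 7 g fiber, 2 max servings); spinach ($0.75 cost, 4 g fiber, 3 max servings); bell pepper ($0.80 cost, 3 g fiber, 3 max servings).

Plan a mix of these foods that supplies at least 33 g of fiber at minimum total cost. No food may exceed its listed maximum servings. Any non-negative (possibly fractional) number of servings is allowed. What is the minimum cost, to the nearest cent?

Cost per g of fiber: kidney beans $0.0857, spinach $0.1875, bell pepper $0.2667.
Take 2 servings of kidney beans: +14.0 g fiber for $1.20 (total $1.20, still need 19.0 g).
Take 3 servings of spinach: +12.0 g fiber for $2.25 (total $3.45, still need 7.0 g).
Take 2.333 servings of bell pepper: +7.0 g fiber for $1.87 (total $5.32, still need 0.0 g).
Filling from the cheapest source first is optimal under one linear minimum: $5.32.

$5.32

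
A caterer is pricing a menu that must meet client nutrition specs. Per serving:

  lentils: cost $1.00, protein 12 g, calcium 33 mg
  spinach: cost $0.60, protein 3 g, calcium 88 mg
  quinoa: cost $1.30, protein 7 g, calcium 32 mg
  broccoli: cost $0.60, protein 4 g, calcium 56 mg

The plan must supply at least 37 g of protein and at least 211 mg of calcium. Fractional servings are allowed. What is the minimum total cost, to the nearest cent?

$3.56

lentils only: max(37/12, 211/33) = 6.394 servings → $6.39.
spinach only: max(37/3, 211/88) = 12.33 servings → $7.40.
quinoa only: max(37/7, 211/32) = 6.594 servings → $8.57.
broccoli only: max(37/4, 211/56) = 9.25 servings → $5.55.
lentils + spinach with both tight: 2.741 servings and 1.37 servings → $3.56.
lentils + quinoa with both targets exact would need a negative amount; discard.
lentils + broccoli with both tight: 2.274 servings and 2.428 servings → $3.73.
spinach + quinoa with both tight: 0.5635 servings and 5.044 servings → $6.90.
spinach + broccoli: intersection lies outside the first quadrant.
quinoa + broccoli with both tight: 4.652 servings and 1.11 servings → $6.71.
So the least-cost plan costs $3.56.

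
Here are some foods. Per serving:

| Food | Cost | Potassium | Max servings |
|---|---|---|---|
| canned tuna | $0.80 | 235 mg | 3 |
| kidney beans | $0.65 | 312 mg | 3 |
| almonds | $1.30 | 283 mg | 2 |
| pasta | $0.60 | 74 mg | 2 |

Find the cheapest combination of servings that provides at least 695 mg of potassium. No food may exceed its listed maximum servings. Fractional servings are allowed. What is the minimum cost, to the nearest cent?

$1.45

Cost per mg of potassium: kidney beans $0.0021, canned tuna $0.0034, almonds $0.0046, pasta $0.0081.
Take 2.228 servings of kidney beans: +695.0 mg potassium for $1.45 (total $1.45, still need 0.0 mg).
Greedy by cheapest-per-mg is optimal for a single linear constraint, so the minimum cost is $1.45.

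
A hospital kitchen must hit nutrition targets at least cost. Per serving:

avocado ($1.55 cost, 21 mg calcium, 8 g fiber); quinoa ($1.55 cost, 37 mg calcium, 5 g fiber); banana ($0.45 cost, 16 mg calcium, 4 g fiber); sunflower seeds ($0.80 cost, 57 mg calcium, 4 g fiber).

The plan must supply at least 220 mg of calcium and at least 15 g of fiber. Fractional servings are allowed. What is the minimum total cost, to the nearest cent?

avocado only: max(220/21, 15/8) = 10.48 servings → $16.24.
quinoa only: max(220/37, 15/5) = 5.946 servings → $9.22.
banana only: max(220/16, 15/4) = 13.75 servings → $6.19.
sunflower seeds only: max(220/57, 15/4) = 3.86 servings → $3.09.
avocado + quinoa with both targets exact would need a negative amount; discard.
avocado + banana: intersection lies outside the first quadrant.
avocado + sunflower seeds with both targets exact would need a negative amount; discard.
quinoa + banana: intersection lies outside the first quadrant.
quinoa + sunflower seeds with both targets exact would need a negative amount; discard.
banana + sunflower seeds with both targets exact would need a negative amount; discard.
Cheapest feasible corner: $3.09.

$3.09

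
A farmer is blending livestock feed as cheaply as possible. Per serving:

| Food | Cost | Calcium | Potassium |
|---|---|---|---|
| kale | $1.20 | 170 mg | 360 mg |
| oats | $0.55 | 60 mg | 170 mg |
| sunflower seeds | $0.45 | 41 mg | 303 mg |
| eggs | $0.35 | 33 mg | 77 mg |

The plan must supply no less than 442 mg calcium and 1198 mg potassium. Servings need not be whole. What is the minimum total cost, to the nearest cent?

$3.31

Two binding constraints pin down two serving amounts, so the optimal mix uses at most two foods. The candidates are each food alone (scaled to the tighter of calcium/potassium) and each pair with both constraints tight.
kale only: max(442/170, 1198/360) = 3.328 servings → $3.99.
oats only: max(442/60, 1198/170) = 7.367 servings → $4.05.
sunflower seeds only: max(442/41, 1198/303) = 10.78 servings → $4.85.
eggs only: max(442/33, 1198/77) = 15.56 servings → $5.45.
kale + oats with both tight: 0.4466 servings and 6.101 servings → $3.89.
kale + sunflower seeds with both tight: 2.308 servings and 1.212 servings → $3.31.
kale + eggs with both targets exact would need a negative amount; discard.
oats + sunflower seeds with both targets exact would need a negative amount; discard.
oats + eggs with both tight: 5.556 servings and 3.293 servings → $4.21.
sunflower seeds + eggs with both tight: 0.8039 servings and 12.4 servings → $4.70.
So the least-cost plan costs $3.31.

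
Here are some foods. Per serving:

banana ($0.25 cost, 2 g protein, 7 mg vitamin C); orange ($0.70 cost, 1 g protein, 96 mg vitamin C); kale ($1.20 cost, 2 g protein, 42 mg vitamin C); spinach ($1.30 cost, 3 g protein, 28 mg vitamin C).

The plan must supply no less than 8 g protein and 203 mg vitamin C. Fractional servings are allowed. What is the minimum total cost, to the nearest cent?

For a min-cost LP with two ≥-constraints, a basic feasible solution has at most two positive variables.
banana only: max(8/2, 203/7) = 29 servings → $7.25.
orange only: max(8/1, 203/96) = 8 servings → $5.60.
kale only: max(8/2, 203/42) = 4.833 servings → $5.80.
spinach only: max(8/3, 203/28) = 7.25 servings → $9.43.
banana + orange with both tight: 3.054 servings and 1.892 servings → $2.09.
banana + kale: intersection lies outside the first quadrant.
banana + spinach with both targets exact would need a negative amount; discard.
orange + kale with both tight: 0.4667 servings and 3.767 servings → $4.85.
orange + spinach with both tight: 1.481 servings and 2.173 servings → $3.86.
kale + spinach: intersection lies outside the first quadrant.
So the least-cost plan costs $2.09.

$2.09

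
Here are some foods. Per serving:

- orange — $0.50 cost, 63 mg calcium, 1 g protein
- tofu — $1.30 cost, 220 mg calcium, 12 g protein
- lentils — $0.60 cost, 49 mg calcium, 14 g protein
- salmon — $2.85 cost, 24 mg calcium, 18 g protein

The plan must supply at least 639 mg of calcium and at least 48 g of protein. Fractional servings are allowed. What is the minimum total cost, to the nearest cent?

An LP optimum is at a vertex; with two nutrient constraints at most two foods are used. Check each candidate.
orange only: max(639/63, 48/1) = 48 servings → $24.00.
tofu only: max(639/220, 48/12) = 4 servings → $5.20.
lentils only: max(639/49, 48/14) = 13.04 servings → $7.82.
salmon only: max(639/24, 48/18) = 26.62 servings → $75.88.
orange + tofu: the both-tight solution has a negative serving — not a feasible corner.
orange + lentils with both tight: 7.916 servings and 2.863 servings → $5.68.
orange + salmon with both tight: 9.324 servings and 2.149 servings → $10.79.
tofu + lentils with both tight: 2.646 servings and 1.161 servings → $4.14.
tofu + salmon with both tight: 2.819 servings and 0.7876 servings → $5.91.
lentils + salmon: intersection lies outside the first quadrant.
Cheapest feasible corner: $4.14.

$4.14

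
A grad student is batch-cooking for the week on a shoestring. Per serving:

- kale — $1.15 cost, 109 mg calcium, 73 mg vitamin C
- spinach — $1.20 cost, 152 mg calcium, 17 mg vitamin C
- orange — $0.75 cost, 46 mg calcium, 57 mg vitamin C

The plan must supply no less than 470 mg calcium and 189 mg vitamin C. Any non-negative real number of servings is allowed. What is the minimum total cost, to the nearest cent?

This is a tiny linear program; its minimum lies at a vertex of the feasible set. List the vertices and price them.
kale only: max(470/109, 189/73) = 4.312 servings → $4.96.
spinach only: max(470/152, 189/17) = 11.12 servings → $13.34.
orange only: max(470/46, 189/57) = 10.22 servings → $7.66.
kale + spinach with both tight: 2.244 servings and 1.483 servings → $4.36.
kale + orange with both targets exact would need a negative amount; discard.
spinach + orange with both tight: 2.296 servings and 2.631 servings → $4.73.
So the least-cost plan costs $4.36.

$4.36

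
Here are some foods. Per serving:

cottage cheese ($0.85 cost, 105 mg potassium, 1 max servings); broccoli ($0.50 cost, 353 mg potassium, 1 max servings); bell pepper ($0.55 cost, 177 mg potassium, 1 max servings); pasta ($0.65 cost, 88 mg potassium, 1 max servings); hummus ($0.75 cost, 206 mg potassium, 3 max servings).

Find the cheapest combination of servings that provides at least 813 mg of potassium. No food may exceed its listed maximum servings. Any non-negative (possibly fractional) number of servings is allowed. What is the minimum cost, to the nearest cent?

$2.08

Cost per mg of potassium: broccoli $0.0014, bell pepper $0.0031, hummus $0.0036, pasta $0.0074, cottage cheese $0.0081.
Take 1 serving of broccoli: +353.0 mg potassium for $0.50 (total $0.50, still need 460.0 mg).
Take 1 serving of bell pepper: +177.0 mg potassium for $0.55 (total $1.05, still need 283.0 mg).
Take 1.374 servings of hummus: +283.0 mg potassium for $1.03 (total $2.08, still need 0.0 mg).
Greedy by cheapest-per-mg is optimal for a single linear constraint, so the minimum cost is $2.08.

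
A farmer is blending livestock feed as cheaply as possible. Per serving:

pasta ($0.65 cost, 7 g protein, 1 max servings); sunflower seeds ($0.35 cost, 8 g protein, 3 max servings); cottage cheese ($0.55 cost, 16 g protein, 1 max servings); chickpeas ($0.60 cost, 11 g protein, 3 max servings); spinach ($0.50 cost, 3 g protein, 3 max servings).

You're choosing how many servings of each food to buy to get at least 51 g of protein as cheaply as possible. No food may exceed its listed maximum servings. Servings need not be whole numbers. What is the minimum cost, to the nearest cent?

$2.20

Cost per g of protein: cottage cheese $0.0344, sunflower seeds $0.0437, chickpeas $0.0545, pasta $0.0929, spinach $0.1667.
Take 1 serving of cottage cheese: +16.0 g protein for $0.55 (total $0.55, still need 35.0 g).
Take 3 servings of sunflower seeds: +24.0 g protein for $1.05 (total $1.60, still need 11.0 g).
Take 1 serving of chickpeas: +11.0 g protein for $0.60 (total $2.20, still need 0.0 g).
Filling from the cheapest source first is optimal under one linear minimum: $2.20.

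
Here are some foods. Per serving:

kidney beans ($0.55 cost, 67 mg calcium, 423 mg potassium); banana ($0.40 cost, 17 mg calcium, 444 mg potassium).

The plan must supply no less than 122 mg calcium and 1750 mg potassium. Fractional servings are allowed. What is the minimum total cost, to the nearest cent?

$1.76

Two binding constraints pin down two serving amounts, so the optimal mix uses at most two foods. The candidates are each food alone (scaled to the tighter of calcium/potassium) and each pair with both constraints tight.
kidney beans only: max(122/67, 1750/423) = 4.137 servings → $2.28.
banana only: max(122/17, 1750/444) = 7.176 servings → $2.87.
kidney beans + banana with both tight: 1.083 servings and 2.91 servings → $1.76.
Cheapest feasible corner: $1.76.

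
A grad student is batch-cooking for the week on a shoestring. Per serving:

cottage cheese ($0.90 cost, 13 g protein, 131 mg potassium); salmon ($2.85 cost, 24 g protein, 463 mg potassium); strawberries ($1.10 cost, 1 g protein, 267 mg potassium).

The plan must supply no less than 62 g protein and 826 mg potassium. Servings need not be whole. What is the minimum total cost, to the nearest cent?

This is a tiny linear program; its minimum lies at a vertex of the feasible set. List the vertices and price them.
cottage cheese only: max(62/13, 826/131) = 6.305 servings → $5.67.
salmon only: max(62/24, 826/463) = 2.583 servings → $7.36.
strawberries only: max(62/1, 826/267) = 62 servings → $68.20.
cottage cheese + salmon with both tight: 3.089 servings and 0.9099 servings → $5.37.
cottage cheese + strawberries with both tight: 4.709 servings and 0.7832 servings → $5.10.
salmon + strawberries with both targets exact would need a negative amount; discard.
Cheapest feasible corner: $5.10.

$5.10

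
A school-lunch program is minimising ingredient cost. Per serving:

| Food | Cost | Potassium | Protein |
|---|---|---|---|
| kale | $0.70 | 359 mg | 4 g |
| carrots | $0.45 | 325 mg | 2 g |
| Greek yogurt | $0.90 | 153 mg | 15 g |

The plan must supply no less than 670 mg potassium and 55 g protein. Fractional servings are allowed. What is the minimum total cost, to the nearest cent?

$3.42

A basic optimal solution has at most two foods positive. Try each food alone and each pair with both targets met exactly.
kale only: max(670/359, 55/4) = 13.75 servings → $9.62.
carrots only: max(670/325, 55/2) = 27.5 servings → $12.38.
Greek yogurt only: max(670/153, 55/15) = 4.379 servings → $3.94.
kale + carrots: the both-tight solution has a negative serving — not a feasible corner.
kale + Greek yogurt with both tight: 0.3426 servings and 3.575 servings → $3.46.
carrots + Greek yogurt with both tight: 0.3578 servings and 3.619 servings → $3.42.
So the least-cost plan costs $3.42.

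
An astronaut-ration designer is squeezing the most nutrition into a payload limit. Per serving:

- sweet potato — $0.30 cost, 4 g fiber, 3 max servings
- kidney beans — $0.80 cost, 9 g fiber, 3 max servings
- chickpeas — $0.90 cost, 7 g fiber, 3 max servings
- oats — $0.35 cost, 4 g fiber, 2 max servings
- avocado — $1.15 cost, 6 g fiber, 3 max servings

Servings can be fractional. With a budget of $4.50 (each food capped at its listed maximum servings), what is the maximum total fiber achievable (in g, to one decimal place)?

Fiber per dollar: sweet potato 13.33, oats 11.43, kidney beans 11.25, chickpeas 7.778, avocado 5.217.
Take 3 servings of sweet potato: spends $0.90, +12.0 g fiber (running total 12.0 g).
Take 2 servings of oats: spends $0.70, +8.0 g fiber (running total 20.0 g).
Take 3 servings of kidney beans: spends $2.40, +27.0 g fiber (running total 47.0 g).
Take 0.5556 servings of chickpeas: spends $0.50, +3.9 g fiber (running total 50.9 g).
Filling greedily by fiber-per-dollar is optimal for one linear limit, giving 50.9 g.

50.9 g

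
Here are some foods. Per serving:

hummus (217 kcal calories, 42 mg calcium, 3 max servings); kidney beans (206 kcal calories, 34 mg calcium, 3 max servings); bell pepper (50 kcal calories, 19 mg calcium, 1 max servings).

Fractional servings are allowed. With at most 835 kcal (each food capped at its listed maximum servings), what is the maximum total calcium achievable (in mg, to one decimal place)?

Calcium per kcal: bell pepper 0.38, hummus 0.1935, kidney beans 0.165.
Take 1 serving of bell pepper: uses 50 kcal, +19.0 mg calcium (running total 19.0 mg).
Take 3 servings of hummus: uses 651 kcal, +126.0 mg calcium (running total 145.0 mg).
Take 0.6505 servings of kidney beans: uses 134 kcal, +22.1 mg calcium (running total 167.1 mg).
Filling greedily by calcium-per-kcal is optimal for one linear limit, giving 167.1 mg.

167.1 mg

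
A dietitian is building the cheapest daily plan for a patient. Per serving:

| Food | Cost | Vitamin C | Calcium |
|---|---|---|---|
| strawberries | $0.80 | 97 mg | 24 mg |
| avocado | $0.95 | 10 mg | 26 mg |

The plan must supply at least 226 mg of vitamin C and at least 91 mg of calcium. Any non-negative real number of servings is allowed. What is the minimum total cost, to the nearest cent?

$3.03

This is a tiny linear program; its minimum lies at a vertex of the feasible set. List the vertices and price them.
strawberries only: max(226/97, 91/24) = 3.792 servings → $3.03.
avocado only: max(226/10, 91/26) = 22.6 servings → $21.47.
strawberries + avocado with both tight: 2.176 servings and 1.491 servings → $3.16.
So the least-cost plan costs $3.03.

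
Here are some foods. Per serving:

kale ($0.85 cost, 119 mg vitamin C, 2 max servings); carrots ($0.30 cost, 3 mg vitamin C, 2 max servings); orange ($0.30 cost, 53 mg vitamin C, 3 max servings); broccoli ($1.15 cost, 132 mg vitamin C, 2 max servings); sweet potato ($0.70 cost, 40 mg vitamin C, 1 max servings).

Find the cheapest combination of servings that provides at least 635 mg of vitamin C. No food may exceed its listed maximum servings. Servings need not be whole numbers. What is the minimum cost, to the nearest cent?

Cost per mg of vitamin C: orange $0.0057, kale $0.0071, broccoli $0.0087, sweet potato $0.0175, carrots $0.1000.
Take 3 servings of orange: +159.0 mg vitamin C for $0.90 (total $0.90, still need 476.0 mg).
Take 2 servings of kale: +238.0 mg vitamin C for $1.70 (total $2.60, still need 238.0 mg).
Take 1.803 servings of broccoli: +238.0 mg vitamin C for $2.07 (total $4.67, still need 0.0 mg).
Greedy by cheapest-per-mg is optimal for a single linear constraint, so the minimum cost is $4.67.

$4.67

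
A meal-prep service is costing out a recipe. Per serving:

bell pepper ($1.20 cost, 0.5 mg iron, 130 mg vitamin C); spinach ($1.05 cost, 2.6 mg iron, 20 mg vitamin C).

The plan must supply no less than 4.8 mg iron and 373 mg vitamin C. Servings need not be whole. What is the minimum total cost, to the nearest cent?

Minimising a linear cost over {iron ≥ 4.8, vitamin C ≥ 373, servings ≥ 0} — the optimum is at a vertex, using one or two foods.
bell pepper only: max(4.8/0.5, 373/130) = 9.6 servings → $11.52.
spinach only: max(4.8/2.6, 373/20) = 18.65 servings → $19.58.
bell pepper + spinach with both tight: 2.664 servings and 1.334 servings → $4.60.
Cheapest feasible corner: $4.60.

$4.60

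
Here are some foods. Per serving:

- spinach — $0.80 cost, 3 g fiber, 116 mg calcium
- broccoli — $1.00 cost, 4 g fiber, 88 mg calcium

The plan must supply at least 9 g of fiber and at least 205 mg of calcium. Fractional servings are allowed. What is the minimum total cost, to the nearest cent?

Check every corner: each single food scaled to meet both minima, and each pair solved so both constraints bind.
spinach only: max(9/3, 205/116) = 3 servings → $2.40.
broccoli only: max(9/4, 205/88) = 2.33 servings → $2.33.
spinach + broccoli with both tight: 0.14 servings and 2.145 servings → $2.26.
So the least-cost plan costs $2.26.

$2.26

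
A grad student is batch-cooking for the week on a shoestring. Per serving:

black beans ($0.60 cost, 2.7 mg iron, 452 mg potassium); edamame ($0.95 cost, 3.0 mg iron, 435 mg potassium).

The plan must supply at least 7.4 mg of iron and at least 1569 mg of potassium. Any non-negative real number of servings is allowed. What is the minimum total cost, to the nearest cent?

This is a tiny linear program; its minimum lies at a vertex of the feasible set. List the vertices and price them.
black beans only: max(7.4/2.7, 1569/452) = 3.471 servings → $2.08.
edamame only: max(7.4/3.0, 1569/435) = 3.607 servings → $3.43.
black beans + edamame: intersection lies outside the first quadrant.
So the least-cost plan costs $2.08.

$2.08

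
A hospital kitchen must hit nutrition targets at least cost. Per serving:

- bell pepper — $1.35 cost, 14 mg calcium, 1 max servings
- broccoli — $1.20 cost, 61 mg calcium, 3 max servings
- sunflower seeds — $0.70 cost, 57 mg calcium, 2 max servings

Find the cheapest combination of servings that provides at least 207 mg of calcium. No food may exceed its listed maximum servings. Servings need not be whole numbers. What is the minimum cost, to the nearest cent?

Cost per mg of calcium: sunflower seeds $0.0123, broccoli $0.0197, bell pepper $0.0964.
Take 2 servings of sunflower seeds: +114.0 mg calcium for $1.40 (total $1.40, still need 93.0 mg).
Take 1.525 servings of broccoli: +93.0 mg calcium for $1.83 (total $3.23, still need 0.0 mg).
Filling from the cheapest source first is optimal under one linear minimum: $3.23.

$3.23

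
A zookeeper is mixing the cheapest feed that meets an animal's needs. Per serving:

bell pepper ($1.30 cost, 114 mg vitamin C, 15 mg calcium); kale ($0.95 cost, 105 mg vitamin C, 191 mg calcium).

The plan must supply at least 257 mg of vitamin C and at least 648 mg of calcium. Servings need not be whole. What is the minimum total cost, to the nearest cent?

$3.22

With two linear requirements the optimum uses one or two foods; enumerate the corners.
bell pepper only: max(257/114, 648/15) = 43.2 servings → $56.16.
kale only: max(257/105, 648/191) = 3.393 servings → $3.22.
bell pepper + kale with both targets exact would need a negative amount; discard.
Cheapest feasible corner: $3.22.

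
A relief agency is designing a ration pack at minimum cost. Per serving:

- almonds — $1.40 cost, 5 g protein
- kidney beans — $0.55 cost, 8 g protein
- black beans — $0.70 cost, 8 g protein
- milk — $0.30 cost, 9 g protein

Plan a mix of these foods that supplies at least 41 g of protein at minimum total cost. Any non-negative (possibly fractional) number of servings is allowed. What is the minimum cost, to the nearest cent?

$1.37

Cost per g of protein: milk $0.0333, kidney beans $0.0688, black beans $0.0875, almonds $0.2800.
With no serving limits, use only milk: 41 g / 9 g = 4.556 servings × $0.30 = $1.37.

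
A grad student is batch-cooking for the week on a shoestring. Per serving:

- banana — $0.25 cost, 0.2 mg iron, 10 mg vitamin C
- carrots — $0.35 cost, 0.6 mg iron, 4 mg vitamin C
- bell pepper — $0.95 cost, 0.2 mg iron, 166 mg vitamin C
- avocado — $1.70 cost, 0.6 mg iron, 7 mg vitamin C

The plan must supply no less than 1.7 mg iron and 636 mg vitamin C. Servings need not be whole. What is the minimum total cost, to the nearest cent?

$4.15

banana only: max(1.7/0.2, 636/10) = 63.6 servings → $15.90.
carrots only: max(1.7/0.6, 636/4) = 159 servings → $55.65.
bell pepper only: max(1.7/0.2, 636/166) = 8.5 servings → $8.07.
avocado only: max(1.7/0.6, 636/7) = 90.86 servings → $154.46.
banana + carrots: intersection lies outside the first quadrant.
banana + bell pepper with both tight: 4.968 servings and 3.532 servings → $4.60.
banana + avocado with both targets exact would need a negative amount; discard.
carrots + bell pepper with both tight: 1.569 servings and 3.794 servings → $4.15.
carrots + avocado: the both-tight solution has a negative serving — not a feasible corner.
bell pepper + avocado with both tight: 3.765 servings and 1.578 servings → $6.26.
The minimum over all feasible corners is $4.15.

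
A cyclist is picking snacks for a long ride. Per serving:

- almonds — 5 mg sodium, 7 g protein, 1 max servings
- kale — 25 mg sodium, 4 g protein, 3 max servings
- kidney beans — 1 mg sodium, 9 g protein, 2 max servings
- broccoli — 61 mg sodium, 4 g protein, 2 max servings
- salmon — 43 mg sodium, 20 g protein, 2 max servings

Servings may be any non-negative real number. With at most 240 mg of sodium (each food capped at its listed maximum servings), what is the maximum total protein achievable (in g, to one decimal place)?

81.7 g

Protein per mg sodium: kidney beans 9, almonds 1.4, salmon 0.4651, kale 0.16, broccoli 0.06557.
Take 2 servings of kidney beans: uses 2 mg sodium, +18.0 g protein (running total 18.0 g).
Take 1 serving of almonds: uses 5 mg sodium, +7.0 g protein (running total 25.0 g).
Take 2 servings of salmon: uses 86 mg sodium, +40.0 g protein (running total 65.0 g).
Take 3 servings of kale: uses 75 mg sodium, +12.0 g protein (running total 77.0 g).
Take 1.18 servings of broccoli: uses 72 mg sodium, +4.7 g protein (running total 81.7 g).
Greedy by best ratio exhausts the sodium allowance optimally: 81.7 g.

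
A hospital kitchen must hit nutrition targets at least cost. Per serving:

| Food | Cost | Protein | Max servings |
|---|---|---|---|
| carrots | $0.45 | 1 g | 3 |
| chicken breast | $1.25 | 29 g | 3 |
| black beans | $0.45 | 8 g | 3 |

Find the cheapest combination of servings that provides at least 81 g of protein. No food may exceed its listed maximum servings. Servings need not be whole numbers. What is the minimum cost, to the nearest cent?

$3.49

Cost per g of protein: chicken breast $0.0431, black beans $0.0563, carrots $0.4500.
Take 2.793 servings of chicken breast: +81.0 g protein for $3.49 (total $3.49, still need 0.0 g).
Filling from the cheapest source first is optimal under one linear minimum: $3.49.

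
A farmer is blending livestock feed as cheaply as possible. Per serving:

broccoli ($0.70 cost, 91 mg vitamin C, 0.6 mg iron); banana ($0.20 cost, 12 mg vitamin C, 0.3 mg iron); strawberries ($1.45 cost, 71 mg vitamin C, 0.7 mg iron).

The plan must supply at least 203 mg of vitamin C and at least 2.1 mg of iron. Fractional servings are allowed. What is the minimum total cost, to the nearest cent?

$1.93

The cheapest plan sits at a corner of the feasible region — with two constraints it uses at most two foods.
broccoli only: max(203/91, 2.1/0.6) = 3.5 servings → $2.45.
banana only: max(203/12, 2.1/0.3) = 16.92 servings → $3.38.
strawberries only: max(203/71, 2.1/0.7) = 3 servings → $4.35.
broccoli + banana with both tight: 1.776 servings and 3.448 servings → $1.93.
broccoli + strawberries: intersection lies outside the first quadrant.
banana + strawberries with both tight: 0.5426 servings and 2.767 servings → $4.12.
Cheapest feasible corner: $1.93.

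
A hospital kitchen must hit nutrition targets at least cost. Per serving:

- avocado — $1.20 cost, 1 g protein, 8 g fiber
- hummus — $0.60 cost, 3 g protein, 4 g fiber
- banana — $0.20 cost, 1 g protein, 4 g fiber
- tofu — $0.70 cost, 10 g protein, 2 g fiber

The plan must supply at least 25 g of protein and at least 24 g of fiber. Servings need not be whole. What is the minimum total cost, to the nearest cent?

avocado only: max(25/1, 24/8) = 25 servings → $30.00.
hummus only: max(25/3, 24/4) = 8.333 servings → $5.00.
banana only: max(25/1, 24/4) = 25 servings → $5.00.
tofu only: max(25/10, 24/2) = 12 servings → $8.40.
avocado + hummus: the both-tight solution has a negative serving — not a feasible corner.
avocado + banana with both targets exact would need a negative amount; discard.
avocado + tofu with both tight: 2.436 servings and 2.256 servings → $4.50.
hummus + banana with both targets exact would need a negative amount; discard.
hummus + tofu with both tight: 5.588 servings and 0.8235 servings → $3.93.
banana + tofu with both tight: 5 servings and 2 servings → $2.40.
The minimum over all feasible corners is $2.40.

$2.40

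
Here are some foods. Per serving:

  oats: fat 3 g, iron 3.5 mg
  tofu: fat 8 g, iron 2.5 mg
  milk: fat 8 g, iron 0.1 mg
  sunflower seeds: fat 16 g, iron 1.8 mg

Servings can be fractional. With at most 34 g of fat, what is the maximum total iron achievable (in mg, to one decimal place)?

39.7 mg

Iron per g fat: oats 1.167, tofu 0.3125, sunflower seeds 0.1125, milk 0.0125.
With no serving limits, spend the whole fat allowance on oats: 34 g / 3 g × 3.5 mg = 39.7 mg.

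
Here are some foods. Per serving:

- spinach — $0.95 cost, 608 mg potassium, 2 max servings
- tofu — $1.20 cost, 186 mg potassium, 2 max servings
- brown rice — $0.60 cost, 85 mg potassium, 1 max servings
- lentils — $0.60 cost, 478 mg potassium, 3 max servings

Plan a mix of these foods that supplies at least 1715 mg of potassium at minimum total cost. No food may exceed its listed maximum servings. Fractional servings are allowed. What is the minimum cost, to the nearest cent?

$2.24

Cost per mg of potassium: lentils $0.0013, spinach $0.0016, tofu $0.0065, brown rice $0.0071.
Take 3 servings of lentils: +1434.0 mg potassium for $1.80 (total $1.80, still need 281.0 mg).
Take 0.4622 servings of spinach: +281.0 mg potassium for $0.44 (total $2.24, still need 0.0 mg).
Greedy by cheapest-per-mg is optimal for a single linear constraint, so the minimum cost is $2.24.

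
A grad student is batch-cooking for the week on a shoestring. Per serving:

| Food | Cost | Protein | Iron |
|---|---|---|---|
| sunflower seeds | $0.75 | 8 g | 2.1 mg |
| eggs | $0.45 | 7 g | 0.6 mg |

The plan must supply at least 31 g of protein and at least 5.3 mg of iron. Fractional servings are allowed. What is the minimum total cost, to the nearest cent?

For a min-cost LP with two ≥-constraints, a basic feasible solution has at most two positive variables.
sunflower seeds only: max(31/8, 5.3/2.1) = 3.875 servings → $2.91.
eggs only: max(31/7, 5.3/0.6) = 8.833 servings → $3.98.
sunflower seeds + eggs with both tight: 1.869 servings and 2.293 servings → $2.43.
So the least-cost plan costs $2.43.

$2.43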